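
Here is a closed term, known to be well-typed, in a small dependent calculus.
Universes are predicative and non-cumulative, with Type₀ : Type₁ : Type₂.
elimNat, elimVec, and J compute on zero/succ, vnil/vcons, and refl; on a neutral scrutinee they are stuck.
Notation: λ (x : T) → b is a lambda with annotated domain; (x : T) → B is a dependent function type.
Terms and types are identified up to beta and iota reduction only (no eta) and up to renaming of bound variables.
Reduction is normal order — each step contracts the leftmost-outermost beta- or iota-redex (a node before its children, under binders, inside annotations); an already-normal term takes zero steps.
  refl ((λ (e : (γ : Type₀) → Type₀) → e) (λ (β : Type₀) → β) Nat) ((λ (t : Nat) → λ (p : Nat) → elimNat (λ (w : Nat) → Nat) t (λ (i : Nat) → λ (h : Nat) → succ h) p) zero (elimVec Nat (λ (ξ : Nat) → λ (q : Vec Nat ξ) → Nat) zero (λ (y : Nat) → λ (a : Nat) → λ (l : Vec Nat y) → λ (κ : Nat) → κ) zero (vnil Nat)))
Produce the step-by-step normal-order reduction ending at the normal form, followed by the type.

normal-order reduction sequence:
  refl ((λ (e : (γ : Type₀) → Type₀) → e) (λ (β : Type₀) → β) Nat) ((λ (t : Nat) → λ (p : Nat) → elimNat (λ (w : Nat) → Nat) t (λ (i : Nat) → λ (h : Nat) → succ h) p) zero (elimVec Nat (λ (ξ : Nat) → λ (q : Vec Nat ξ) → Nat) zero (λ (y : Nat) → λ (a : Nat) → λ (l : Vec Nat y) → λ (κ : Nat) → κ) zero (vnil Nat)))
  ~> refl ((λ (e : Type₀) → e) Nat) ((λ (γ : Nat) → λ (β : Nat) → elimNat (λ (t : Nat) → Nat) γ (λ (p : Nat) → λ (w : Nat) → succ w) β) zero (elimVec Nat (λ (i : Nat) → λ (h : Vec Nat i) → Nat) zero (λ (ξ : Nat) → λ (q : Nat) → λ (y : Vec Nat ξ) → λ (a : Nat) → a) zero (vnil Nat)))
  ~> refl Nat ((λ (e : Nat) → λ (γ : Nat) → elimNat (λ (β : Nat) → Nat) e (λ (t : Nat) → λ (p : Nat) → succ p) γ) zero (elimVec Nat (λ (w : Nat) → λ (i : Vec Nat w) → Nat) zero (λ (h : Nat) → λ (ξ : Nat) → λ (q : Vec Nat h) → λ (y : Nat) → y) zero (vnil Nat)))
  ~> refl Nat ((λ (e : Nat) → elimNat (λ (γ : Nat) → Nat) zero (λ (β : Nat) → λ (t : Nat) → succ t) e) (elimVec Nat (λ (p : Nat) → λ (w : Vec Nat p) → Nat) zero (λ (i : Nat) → λ (h : Nat) → λ (ξ : Vec Nat i) → λ (q : Nat) → q) zero (vnil Nat)))
  ~> refl Nat (elimNat (λ (e : Nat) → Nat) zero (λ (γ : Nat) → λ (β : Nat) → succ β) (elimVec Nat (λ (t : Nat) → λ (p : Vec Nat t) → Nat) zero (λ (w : Nat) → λ (i : Nat) → λ (h : Vec Nat w) → λ (ξ : Nat) → ξ) zero (vnil Nat)))
  ~> refl Nat (elimNat (λ (e : Nat) → Nat) zero (λ (γ : Nat) → λ (β : Nat) → succ β) zero)
  ~> refl Nat zero
the term's type:
  Eq Nat zero zero


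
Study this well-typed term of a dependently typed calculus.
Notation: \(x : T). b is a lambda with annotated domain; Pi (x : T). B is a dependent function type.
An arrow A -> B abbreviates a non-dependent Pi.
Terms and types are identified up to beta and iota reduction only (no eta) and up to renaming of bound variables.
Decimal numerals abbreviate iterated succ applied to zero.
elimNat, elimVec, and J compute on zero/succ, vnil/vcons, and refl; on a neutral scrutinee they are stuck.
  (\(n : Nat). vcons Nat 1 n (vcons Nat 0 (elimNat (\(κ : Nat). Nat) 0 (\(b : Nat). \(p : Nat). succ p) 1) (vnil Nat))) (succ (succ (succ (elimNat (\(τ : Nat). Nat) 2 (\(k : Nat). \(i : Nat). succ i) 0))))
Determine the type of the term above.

the term's type:
  Vec Nat 2


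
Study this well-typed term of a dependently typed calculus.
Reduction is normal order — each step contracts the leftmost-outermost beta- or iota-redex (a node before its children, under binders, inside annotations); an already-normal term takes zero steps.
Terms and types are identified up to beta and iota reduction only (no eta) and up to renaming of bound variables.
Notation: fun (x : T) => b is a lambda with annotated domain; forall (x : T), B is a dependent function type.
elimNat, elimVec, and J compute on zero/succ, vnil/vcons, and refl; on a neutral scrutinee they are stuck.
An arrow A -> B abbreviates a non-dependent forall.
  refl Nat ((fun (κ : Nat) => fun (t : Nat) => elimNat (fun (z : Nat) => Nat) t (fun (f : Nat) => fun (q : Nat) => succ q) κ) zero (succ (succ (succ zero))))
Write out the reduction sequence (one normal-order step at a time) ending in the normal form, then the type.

reduction (normal order):
  refl Nat ((fun (κ : Nat) => fun (t : Nat) => elimNat (fun (z : Nat) => Nat) t (fun (f : Nat) => fun (q : Nat) => succ q) κ) zero (succ (succ (succ zero))))
  ~> refl Nat ((fun (κ : Nat) => elimNat (fun (t : Nat) => Nat) κ (fun (z : Nat) => fun (f : Nat) => succ f) zero) (succ (succ (succ zero))))
  ~> refl Nat (elimNat (fun (κ : Nat) => Nat) (succ (succ (succ zero))) (fun (t : Nat) => fun (z : Nat) => succ z) zero)
  ~> refl Nat (succ (succ (succ zero)))
the term's type:
  Eq Nat (succ (succ (succ zero))) (succ (succ (succ zero)))


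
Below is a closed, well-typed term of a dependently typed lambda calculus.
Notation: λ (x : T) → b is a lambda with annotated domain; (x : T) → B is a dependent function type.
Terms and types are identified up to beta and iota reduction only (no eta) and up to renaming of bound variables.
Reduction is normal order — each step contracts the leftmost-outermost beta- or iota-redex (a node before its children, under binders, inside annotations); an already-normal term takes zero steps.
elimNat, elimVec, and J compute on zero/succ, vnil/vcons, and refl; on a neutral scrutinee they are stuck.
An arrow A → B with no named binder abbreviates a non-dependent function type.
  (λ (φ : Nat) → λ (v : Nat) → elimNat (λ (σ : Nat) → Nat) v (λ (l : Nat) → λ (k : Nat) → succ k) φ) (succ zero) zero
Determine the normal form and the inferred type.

reduced normal form:
  succ zero
the term's type:
  Nat
observation: the leftmost-outermost redex is a beta-redex, and normalization takes 6 steps.


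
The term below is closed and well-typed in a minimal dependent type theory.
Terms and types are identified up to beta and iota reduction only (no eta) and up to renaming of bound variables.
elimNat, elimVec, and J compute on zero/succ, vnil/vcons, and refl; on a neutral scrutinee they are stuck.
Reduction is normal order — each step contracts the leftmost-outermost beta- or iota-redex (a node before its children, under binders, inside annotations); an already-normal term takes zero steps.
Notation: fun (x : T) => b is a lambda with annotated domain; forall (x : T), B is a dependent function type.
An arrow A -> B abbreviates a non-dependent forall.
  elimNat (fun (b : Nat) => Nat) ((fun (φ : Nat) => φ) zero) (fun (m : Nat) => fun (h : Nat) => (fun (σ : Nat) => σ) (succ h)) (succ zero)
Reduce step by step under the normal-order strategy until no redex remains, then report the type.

normal-order reduction:
  elimNat (fun (b : Nat) => Nat) ((fun (φ : Nat) => φ) zero) (fun (m : Nat) => fun (h : Nat) => (fun (σ : Nat) => σ) (succ h)) (succ zero)
  ~> (fun (b : Nat) => fun (φ : Nat) => (fun (m : Nat) => m) (succ φ)) zero (elimNat (fun (h : Nat) => Nat) ((fun (σ : Nat) => σ) zero) (fun (ω : Nat) => fun (e : Nat) => (fun (f : Nat) => f) (succ e)) zero)
  ~> (fun (b : Nat) => (fun (φ : Nat) => φ) (succ b)) (elimNat (fun (m : Nat) => Nat) ((fun (h : Nat) => h) zero) (fun (σ : Nat) => fun (ω : Nat) => (fun (e : Nat) => e) (succ ω)) zero)
  ~> (fun (b : Nat) => b) (succ (elimNat (fun (φ : Nat) => Nat) ((fun (m : Nat) => m) zero) (fun (h : Nat) => fun (σ : Nat) => (fun (ω : Nat) => ω) (succ σ)) zero))
  ~> succ (elimNat (fun (b : Nat) => Nat) ((fun (φ : Nat) => φ) zero) (fun (m : Nat) => fun (h : Nat) => (fun (σ : Nat) => σ) (succ h)) zero)
  ~> succ ((fun (b : Nat) => b) zero)
  ~> succ zero
the term's type:
  Nat


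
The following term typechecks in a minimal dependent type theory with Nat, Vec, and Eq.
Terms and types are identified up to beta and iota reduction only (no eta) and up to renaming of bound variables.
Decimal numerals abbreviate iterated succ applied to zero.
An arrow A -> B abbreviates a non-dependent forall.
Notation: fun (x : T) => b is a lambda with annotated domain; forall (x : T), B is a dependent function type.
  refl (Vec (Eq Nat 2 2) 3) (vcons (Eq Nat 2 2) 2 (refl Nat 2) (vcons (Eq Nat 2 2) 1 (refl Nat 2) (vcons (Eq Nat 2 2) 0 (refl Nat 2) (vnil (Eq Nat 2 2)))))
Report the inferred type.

the term's type:
  Eq (Vec (Eq Nat 2 2) 3) (vcons (Eq Nat 2 2) 2 (refl Nat 2) (vcons (Eq Nat 2 2) 1 (refl Nat 2) (vcons (Eq Nat 2 2) 0 (refl Nat 2) (vnil (Eq Nat 2 2))))) (vcons (Eq Nat 2 2) 2 (refl Nat 2) (vcons (Eq Nat 2 2) 1 (refl Nat 2) (vcons (Eq Nat 2 2) 0 (refl Nat 2) (vnil (Eq Nat 2 2)))))


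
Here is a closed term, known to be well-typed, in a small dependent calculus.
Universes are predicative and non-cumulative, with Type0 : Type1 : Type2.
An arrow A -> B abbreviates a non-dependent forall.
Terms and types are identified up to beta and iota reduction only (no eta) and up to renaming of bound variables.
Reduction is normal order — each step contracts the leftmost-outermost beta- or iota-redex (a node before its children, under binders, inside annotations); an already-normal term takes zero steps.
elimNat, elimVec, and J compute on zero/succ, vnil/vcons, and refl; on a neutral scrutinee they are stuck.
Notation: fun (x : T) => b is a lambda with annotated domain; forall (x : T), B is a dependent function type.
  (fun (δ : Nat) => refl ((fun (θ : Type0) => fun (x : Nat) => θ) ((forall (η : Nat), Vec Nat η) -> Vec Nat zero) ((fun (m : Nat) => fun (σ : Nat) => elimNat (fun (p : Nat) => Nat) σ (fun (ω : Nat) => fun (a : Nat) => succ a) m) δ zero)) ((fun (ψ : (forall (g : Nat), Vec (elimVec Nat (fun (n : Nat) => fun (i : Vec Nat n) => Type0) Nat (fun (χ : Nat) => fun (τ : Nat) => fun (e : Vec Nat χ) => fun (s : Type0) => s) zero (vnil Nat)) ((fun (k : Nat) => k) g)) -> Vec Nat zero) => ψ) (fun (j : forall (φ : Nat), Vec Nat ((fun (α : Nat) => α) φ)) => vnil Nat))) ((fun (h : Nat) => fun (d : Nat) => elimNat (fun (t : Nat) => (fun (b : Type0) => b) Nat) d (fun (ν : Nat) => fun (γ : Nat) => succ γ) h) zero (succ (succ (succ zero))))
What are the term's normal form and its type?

reduced normal form:
  refl ((forall (δ : Nat), Vec Nat δ) -> Vec Nat zero) (fun (θ : forall (x : Nat), Vec Nat x) => vnil Nat)
inferred type:
  Eq ((forall (δ : Nat), Vec Nat δ) -> Vec Nat zero) (fun (θ : forall (x : Nat), Vec Nat x) => vnil Nat) (fun (η : forall (m : Nat), Vec Nat m) => vnil Nat)
observation: normalization takes exactly 5 steps under the normal-order strategy.


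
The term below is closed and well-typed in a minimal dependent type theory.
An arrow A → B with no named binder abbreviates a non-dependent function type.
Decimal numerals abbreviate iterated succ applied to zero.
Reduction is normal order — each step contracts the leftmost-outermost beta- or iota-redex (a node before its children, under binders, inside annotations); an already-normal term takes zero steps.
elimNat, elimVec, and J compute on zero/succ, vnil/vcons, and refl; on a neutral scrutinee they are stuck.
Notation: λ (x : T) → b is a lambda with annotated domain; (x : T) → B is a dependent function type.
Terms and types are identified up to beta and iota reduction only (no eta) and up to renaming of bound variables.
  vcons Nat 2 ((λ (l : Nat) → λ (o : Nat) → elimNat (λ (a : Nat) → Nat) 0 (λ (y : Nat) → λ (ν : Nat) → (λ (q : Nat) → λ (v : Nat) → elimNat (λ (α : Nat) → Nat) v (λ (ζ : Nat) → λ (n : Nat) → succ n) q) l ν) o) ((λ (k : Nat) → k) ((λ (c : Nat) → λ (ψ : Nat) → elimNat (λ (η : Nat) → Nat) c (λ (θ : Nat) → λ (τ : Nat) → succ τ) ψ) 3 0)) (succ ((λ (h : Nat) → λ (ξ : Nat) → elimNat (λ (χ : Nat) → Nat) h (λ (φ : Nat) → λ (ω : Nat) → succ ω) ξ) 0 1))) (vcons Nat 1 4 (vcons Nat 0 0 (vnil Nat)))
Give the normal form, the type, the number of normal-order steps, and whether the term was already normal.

normal form:
  vcons Nat 2 6 (vcons Nat 1 4 (vcons Nat 0 0 (vnil Nat)))
the term's type:
  Vec Nat 3
reduction steps (normal order): 47
started in normal form: no
first redex: a beta-redex


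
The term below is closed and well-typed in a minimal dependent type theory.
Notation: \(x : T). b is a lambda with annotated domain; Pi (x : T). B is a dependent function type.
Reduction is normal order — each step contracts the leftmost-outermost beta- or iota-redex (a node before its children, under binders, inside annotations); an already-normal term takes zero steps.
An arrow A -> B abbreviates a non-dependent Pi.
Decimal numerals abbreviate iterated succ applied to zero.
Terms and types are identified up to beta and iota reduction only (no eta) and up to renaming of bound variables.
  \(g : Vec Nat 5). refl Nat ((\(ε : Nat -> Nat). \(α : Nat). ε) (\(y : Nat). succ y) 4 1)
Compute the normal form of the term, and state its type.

resulting normal form:
  \(g : Vec Nat 5). refl Nat 2
the term's type:
  Vec Nat 5 -> Eq Nat 2 2
observation: reduction starts at a beta-redex, and 3 normal-order steps reach the normal form.


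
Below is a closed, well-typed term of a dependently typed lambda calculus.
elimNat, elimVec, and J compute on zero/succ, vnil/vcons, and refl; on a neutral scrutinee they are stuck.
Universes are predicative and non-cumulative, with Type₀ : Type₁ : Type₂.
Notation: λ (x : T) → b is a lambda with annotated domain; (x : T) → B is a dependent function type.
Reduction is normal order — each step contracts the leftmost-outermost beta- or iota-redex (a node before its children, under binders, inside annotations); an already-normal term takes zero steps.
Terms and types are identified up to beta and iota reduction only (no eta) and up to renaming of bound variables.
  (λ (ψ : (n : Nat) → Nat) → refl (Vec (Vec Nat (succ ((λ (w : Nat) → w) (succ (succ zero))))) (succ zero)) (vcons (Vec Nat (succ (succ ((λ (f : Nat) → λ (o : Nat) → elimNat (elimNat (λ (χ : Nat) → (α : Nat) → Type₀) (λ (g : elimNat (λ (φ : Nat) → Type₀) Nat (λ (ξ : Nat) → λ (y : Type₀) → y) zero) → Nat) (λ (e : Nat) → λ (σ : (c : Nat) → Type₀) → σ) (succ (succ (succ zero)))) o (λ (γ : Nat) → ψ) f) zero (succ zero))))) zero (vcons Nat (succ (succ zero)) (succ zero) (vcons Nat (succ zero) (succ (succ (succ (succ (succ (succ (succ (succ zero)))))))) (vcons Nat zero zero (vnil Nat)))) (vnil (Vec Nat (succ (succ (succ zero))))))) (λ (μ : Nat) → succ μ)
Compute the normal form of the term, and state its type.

normal form:
  refl (Vec (Vec Nat (succ (succ (succ zero)))) (succ zero)) (vcons (Vec Nat (succ (succ (succ zero)))) zero (vcons Nat (succ (succ zero)) (succ zero) (vcons Nat (succ zero) (succ (succ (succ (succ (succ (succ (succ (succ zero)))))))) (vcons Nat zero zero (vnil Nat)))) (vnil (Vec Nat (succ (succ (succ zero))))))
inferred type:
  Eq (Vec (Vec Nat (succ (succ (succ zero)))) (succ zero)) (vcons (Vec Nat (succ (succ (succ zero)))) zero (vcons Nat (succ (succ zero)) (succ zero) (vcons Nat (succ zero) (succ (succ (succ (succ (succ (succ (succ (succ zero)))))))) (vcons Nat zero zero (vnil Nat)))) (vnil (Vec Nat (succ (succ (succ zero)))))) (vcons (Vec Nat (succ (succ (succ zero)))) zero (vcons Nat (succ (succ zero)) (succ zero) (vcons Nat (succ zero) (succ (succ (succ (succ (succ (succ (succ (succ zero)))))))) (vcons Nat zero zero (vnil Nat)))) (vnil (Vec Nat (succ (succ (succ zero))))))


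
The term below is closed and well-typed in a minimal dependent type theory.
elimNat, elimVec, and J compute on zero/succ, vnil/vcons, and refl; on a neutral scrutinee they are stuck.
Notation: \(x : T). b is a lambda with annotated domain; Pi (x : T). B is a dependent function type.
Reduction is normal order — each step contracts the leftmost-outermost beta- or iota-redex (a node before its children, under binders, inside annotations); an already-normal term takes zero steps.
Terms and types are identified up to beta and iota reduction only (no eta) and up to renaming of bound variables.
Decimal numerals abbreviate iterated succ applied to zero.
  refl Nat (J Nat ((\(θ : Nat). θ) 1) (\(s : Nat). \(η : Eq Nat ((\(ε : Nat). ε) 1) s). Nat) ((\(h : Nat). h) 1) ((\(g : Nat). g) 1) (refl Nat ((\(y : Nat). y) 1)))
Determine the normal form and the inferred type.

resulting normal form:
  refl Nat 1
the term's type:
  Eq Nat 1 1
observation: the term reaches its normal form after 2 normal-order steps.


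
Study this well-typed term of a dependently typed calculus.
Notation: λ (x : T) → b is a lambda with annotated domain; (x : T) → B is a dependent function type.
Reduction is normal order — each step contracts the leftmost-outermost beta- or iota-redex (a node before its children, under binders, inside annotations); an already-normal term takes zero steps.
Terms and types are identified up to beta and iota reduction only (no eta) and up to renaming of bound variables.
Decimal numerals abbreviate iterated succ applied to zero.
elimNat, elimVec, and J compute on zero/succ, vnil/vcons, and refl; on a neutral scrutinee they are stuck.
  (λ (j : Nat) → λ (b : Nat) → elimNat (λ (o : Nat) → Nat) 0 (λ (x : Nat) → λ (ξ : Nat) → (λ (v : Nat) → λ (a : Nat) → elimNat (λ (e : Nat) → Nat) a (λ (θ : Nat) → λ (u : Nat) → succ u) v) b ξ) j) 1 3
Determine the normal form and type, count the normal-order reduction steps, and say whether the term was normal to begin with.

resulting normal form:
  3
type:
  Nat
normal-order step count: 18
already normal: no
first contracted redex: a beta-redex


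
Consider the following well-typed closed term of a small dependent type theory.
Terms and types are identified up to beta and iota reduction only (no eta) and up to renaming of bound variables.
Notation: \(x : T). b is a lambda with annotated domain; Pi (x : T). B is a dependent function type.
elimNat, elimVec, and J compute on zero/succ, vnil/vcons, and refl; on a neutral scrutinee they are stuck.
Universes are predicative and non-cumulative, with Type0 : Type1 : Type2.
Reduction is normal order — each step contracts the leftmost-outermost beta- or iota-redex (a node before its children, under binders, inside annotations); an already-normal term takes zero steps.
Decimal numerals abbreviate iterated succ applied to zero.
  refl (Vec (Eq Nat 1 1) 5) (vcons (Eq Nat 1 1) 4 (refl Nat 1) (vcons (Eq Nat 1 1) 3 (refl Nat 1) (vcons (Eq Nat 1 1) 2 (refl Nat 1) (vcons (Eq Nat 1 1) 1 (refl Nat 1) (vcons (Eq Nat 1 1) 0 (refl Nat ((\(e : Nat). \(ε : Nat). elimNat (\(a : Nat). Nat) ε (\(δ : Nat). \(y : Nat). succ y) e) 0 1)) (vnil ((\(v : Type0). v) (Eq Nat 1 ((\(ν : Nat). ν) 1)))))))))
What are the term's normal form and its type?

reduced normal form:
  refl (Vec (Eq Nat 1 1) 5) (vcons (Eq Nat 1 1) 4 (refl Nat 1) (vcons (Eq Nat 1 1) 3 (refl Nat 1) (vcons (Eq Nat 1 1) 2 (refl Nat 1) (vcons (Eq Nat 1 1) 1 (refl Nat 1) (vcons (Eq Nat 1 1) 0 (refl Nat 1) (vnil (Eq Nat 1 1)))))))
inferred type:
  Eq (Vec (Eq Nat 1 1) 5) (vcons (Eq Nat 1 1) 4 (refl Nat 1) (vcons (Eq Nat 1 1) 3 (refl Nat 1) (vcons (Eq Nat 1 1) 2 (refl Nat 1) (vcons (Eq Nat 1 1) 1 (refl Nat 1) (vcons (Eq Nat 1 1) 0 (refl Nat 1) (vnil (Eq Nat 1 1))))))) (vcons (Eq Nat 1 1) 4 (refl Nat 1) (vcons (Eq Nat 1 1) 3 (refl Nat 1) (vcons (Eq Nat 1 1) 2 (refl Nat 1) (vcons (Eq Nat 1 1) 1 (refl Nat 1) (vcons (Eq Nat 1 1) 0 (refl Nat 1) (vnil (Eq Nat 1 1)))))))
observation: the first redex contracted is a beta-redex; the normal form is reached in 5 normal-order steps.


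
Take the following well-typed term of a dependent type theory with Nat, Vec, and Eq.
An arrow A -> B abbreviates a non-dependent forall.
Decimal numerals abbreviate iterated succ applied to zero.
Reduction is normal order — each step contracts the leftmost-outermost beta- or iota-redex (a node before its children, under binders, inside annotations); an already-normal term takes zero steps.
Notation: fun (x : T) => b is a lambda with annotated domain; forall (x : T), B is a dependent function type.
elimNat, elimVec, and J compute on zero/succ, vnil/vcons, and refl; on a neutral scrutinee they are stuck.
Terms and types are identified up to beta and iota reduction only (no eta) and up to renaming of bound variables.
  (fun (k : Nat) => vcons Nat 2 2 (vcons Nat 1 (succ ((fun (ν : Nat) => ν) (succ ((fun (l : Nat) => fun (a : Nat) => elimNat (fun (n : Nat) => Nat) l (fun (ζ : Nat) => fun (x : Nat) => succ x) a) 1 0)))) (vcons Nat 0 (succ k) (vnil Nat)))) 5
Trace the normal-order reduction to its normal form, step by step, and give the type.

normal-order reduction sequence:
  (fun (k : Nat) => vcons Nat 2 2 (vcons Nat 1 (succ ((fun (ν : Nat) => ν) (succ ((fun (l : Nat) => fun (a : Nat) => elimNat (fun (n : Nat) => Nat) l (fun (ζ : Nat) => fun (x : Nat) => succ x) a) 1 0)))) (vcons Nat 0 (succ k) (vnil Nat)))) 5
  ~> vcons Nat 2 2 (vcons Nat 1 (succ ((fun (k : Nat) => k) (succ ((fun (ν : Nat) => fun (l : Nat) => elimNat (fun (a : Nat) => Nat) ν (fun (n : Nat) => fun (ζ : Nat) => succ ζ) l) 1 0)))) (vcons Nat 0 6 (vnil Nat)))
  ~> vcons Nat 2 2 (vcons Nat 1 (succ (succ ((fun (k : Nat) => fun (ν : Nat) => elimNat (fun (l : Nat) => Nat) k (fun (a : Nat) => fun (n : Nat) => succ n) ν) 1 0))) (vcons Nat 0 6 (vnil Nat)))
  ~> vcons Nat 2 2 (vcons Nat 1 (succ (succ ((fun (k : Nat) => elimNat (fun (ν : Nat) => Nat) 1 (fun (l : Nat) => fun (a : Nat) => succ a) k) 0))) (vcons Nat 0 6 (vnil Nat)))
  ~> vcons Nat 2 2 (vcons Nat 1 (succ (succ (elimNat (fun (k : Nat) => Nat) 1 (fun (ν : Nat) => fun (l : Nat) => succ l) 0))) (vcons Nat 0 6 (vnil Nat)))
  ~> vcons Nat 2 2 (vcons Nat 1 3 (vcons Nat 0 6 (vnil Nat)))
type:
  Vec Nat 3


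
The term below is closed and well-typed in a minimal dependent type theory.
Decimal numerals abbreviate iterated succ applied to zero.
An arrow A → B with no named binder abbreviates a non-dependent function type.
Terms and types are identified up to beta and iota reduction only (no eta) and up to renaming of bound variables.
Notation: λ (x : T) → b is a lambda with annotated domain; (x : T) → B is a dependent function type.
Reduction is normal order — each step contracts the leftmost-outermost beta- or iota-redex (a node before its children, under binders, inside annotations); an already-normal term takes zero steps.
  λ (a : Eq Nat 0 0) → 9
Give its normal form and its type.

reduced normal form:
  λ (a : Eq Nat 0 0) → 9
inferred type:
  Eq Nat 0 0 → Nat


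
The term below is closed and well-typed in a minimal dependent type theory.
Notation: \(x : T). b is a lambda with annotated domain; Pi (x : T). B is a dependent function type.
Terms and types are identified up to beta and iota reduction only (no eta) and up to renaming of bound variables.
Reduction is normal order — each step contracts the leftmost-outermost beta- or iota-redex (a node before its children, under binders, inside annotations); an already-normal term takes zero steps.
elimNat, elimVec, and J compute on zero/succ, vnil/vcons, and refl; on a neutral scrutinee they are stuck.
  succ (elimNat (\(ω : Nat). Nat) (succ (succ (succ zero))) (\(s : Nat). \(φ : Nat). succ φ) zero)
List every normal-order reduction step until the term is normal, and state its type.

normal-order reduction:
  succ (elimNat (\(ω : Nat). Nat) (succ (succ (succ zero))) (\(s : Nat). \(φ : Nat). succ φ) zero)
  ~> succ (succ (succ (succ zero)))
the term's type:
  Nat


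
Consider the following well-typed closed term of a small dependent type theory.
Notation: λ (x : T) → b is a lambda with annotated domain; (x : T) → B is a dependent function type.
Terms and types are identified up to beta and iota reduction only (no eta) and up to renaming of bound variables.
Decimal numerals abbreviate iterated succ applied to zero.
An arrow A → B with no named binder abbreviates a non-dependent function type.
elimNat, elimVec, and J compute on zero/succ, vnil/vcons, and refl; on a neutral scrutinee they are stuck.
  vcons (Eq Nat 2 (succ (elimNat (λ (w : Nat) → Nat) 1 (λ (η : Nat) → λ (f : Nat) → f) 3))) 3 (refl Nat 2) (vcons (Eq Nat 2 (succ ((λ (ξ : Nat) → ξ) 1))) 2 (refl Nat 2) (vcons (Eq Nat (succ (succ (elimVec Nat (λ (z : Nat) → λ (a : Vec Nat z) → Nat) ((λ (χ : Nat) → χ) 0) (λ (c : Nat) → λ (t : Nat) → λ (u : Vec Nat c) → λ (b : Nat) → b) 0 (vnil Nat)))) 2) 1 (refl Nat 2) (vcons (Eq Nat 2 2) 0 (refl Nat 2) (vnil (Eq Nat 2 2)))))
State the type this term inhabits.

type:
  Vec (Eq Nat 2 2) 4


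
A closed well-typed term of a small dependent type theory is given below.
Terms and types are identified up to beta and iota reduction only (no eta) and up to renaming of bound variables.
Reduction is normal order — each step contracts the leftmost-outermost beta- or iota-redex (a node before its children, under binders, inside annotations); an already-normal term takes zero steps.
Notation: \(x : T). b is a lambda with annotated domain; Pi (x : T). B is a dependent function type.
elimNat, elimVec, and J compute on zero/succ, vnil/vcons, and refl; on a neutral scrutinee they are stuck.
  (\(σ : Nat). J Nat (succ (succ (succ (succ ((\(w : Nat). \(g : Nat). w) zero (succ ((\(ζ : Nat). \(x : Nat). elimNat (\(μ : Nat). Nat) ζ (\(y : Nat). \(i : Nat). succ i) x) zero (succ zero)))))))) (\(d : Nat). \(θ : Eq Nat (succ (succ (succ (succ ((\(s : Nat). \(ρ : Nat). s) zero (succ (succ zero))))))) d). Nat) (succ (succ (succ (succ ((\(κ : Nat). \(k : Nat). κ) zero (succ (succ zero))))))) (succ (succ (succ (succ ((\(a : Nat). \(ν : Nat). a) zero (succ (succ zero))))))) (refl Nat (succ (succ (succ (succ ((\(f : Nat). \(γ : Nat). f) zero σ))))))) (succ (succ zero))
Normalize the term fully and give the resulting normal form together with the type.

reduced normal form:
  succ (succ (succ (succ zero)))
the term's type:
  Nat
observation: normalization takes exactly 4 steps under the normal-order strategy.


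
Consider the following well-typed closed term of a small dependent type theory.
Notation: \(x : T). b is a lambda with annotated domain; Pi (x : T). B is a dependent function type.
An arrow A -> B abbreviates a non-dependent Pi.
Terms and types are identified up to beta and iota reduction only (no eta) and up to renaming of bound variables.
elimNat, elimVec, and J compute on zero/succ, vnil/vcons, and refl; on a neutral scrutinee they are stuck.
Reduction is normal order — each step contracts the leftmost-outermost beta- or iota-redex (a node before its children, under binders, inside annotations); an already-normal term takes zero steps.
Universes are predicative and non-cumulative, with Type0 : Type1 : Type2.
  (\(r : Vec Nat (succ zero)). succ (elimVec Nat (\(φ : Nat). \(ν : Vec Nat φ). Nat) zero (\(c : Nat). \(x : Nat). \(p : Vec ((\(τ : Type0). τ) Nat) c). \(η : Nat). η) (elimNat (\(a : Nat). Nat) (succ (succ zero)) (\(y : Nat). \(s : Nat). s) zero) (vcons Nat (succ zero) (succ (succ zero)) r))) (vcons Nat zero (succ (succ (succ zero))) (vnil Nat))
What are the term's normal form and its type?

resulting normal form:
  succ zero
type:
  Nat
observation: contracting a beta-redex first, the term normalizes in 12 steps.


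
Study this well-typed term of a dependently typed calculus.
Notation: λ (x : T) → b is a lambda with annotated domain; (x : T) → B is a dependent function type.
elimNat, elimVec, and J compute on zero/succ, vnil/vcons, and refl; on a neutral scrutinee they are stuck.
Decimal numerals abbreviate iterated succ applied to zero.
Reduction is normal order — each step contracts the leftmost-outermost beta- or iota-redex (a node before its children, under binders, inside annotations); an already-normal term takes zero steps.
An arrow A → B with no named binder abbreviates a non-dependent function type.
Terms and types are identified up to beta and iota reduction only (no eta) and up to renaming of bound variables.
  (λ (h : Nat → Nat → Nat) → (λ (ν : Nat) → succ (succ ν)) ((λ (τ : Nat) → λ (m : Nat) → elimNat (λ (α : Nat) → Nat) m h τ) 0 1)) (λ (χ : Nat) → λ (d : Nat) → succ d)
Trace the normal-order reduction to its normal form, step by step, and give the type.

reduction (normal order):
  (λ (h : Nat → Nat → Nat) → (λ (ν : Nat) → succ (succ ν)) ((λ (τ : Nat) → λ (m : Nat) → elimNat (λ (α : Nat) → Nat) m h τ) 0 1)) (λ (χ : Nat) → λ (d : Nat) → succ d)
  ~> (λ (h : Nat) → succ (succ h)) ((λ (ν : Nat) → λ (τ : Nat) → elimNat (λ (m : Nat) → Nat) τ (λ (α : Nat) → λ (χ : Nat) → succ χ) ν) 0 1)
  ~> succ (succ ((λ (h : Nat) → λ (ν : Nat) → elimNat (λ (τ : Nat) → Nat) ν (λ (m : Nat) → λ (α : Nat) → succ α) h) 0 1))
  ~> succ (succ ((λ (h : Nat) → elimNat (λ (ν : Nat) → Nat) h (λ (τ : Nat) → λ (m : Nat) → succ m) 0) 1))
  ~> succ (succ (elimNat (λ (h : Nat) → Nat) 1 (λ (ν : Nat) → λ (τ : Nat) → succ τ) 0))
  ~> 3
type:
  Nat


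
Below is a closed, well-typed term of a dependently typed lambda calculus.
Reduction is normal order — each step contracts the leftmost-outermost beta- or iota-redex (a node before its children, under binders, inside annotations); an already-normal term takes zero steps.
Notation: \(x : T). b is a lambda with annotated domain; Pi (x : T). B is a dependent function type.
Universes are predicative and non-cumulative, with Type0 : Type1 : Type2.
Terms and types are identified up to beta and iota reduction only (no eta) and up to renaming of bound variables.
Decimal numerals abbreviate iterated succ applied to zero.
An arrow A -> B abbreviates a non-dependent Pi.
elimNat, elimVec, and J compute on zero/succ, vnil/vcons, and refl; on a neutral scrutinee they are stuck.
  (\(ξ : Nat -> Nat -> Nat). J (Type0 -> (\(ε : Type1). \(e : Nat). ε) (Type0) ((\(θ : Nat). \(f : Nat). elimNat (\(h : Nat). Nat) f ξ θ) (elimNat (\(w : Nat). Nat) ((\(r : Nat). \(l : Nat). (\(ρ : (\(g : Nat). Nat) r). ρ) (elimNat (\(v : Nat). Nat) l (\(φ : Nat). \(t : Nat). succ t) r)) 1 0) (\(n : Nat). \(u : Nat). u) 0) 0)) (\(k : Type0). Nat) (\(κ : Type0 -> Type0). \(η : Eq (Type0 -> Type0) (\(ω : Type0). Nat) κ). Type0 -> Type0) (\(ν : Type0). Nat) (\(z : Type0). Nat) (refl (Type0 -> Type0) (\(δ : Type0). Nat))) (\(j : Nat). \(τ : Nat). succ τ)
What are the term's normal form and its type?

resulting normal form:
  \(ξ : Type0). Nat
inferred type:
  Type0 -> Type0
observation: the first redex contracted is a beta-redex; the normal form is reached in 2 normal-order steps.


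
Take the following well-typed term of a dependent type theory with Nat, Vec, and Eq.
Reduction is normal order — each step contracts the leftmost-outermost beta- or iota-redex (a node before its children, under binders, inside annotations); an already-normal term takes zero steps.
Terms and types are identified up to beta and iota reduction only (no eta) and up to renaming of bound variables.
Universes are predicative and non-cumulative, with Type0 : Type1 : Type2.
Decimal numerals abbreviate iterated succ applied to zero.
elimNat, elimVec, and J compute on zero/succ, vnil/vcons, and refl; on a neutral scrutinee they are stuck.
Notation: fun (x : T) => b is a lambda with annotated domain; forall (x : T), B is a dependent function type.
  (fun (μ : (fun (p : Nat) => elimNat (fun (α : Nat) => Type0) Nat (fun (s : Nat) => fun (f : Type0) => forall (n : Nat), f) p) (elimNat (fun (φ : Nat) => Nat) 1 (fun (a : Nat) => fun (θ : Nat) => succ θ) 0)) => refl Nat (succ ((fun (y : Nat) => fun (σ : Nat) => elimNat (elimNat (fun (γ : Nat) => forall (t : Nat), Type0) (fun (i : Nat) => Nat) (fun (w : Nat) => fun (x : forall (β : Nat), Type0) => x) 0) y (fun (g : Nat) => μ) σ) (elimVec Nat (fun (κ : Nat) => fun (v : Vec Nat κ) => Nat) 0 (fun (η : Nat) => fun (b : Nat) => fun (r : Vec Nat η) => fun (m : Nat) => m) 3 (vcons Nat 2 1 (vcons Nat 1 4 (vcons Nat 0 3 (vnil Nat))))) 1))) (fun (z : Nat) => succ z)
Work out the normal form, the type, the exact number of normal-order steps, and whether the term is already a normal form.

resulting normal form:
  refl Nat 2
the term's type:
  Eq Nat 2 2
steps to reach normal form (normal order): 23
started in normal form: no
first redex: a beta-redex


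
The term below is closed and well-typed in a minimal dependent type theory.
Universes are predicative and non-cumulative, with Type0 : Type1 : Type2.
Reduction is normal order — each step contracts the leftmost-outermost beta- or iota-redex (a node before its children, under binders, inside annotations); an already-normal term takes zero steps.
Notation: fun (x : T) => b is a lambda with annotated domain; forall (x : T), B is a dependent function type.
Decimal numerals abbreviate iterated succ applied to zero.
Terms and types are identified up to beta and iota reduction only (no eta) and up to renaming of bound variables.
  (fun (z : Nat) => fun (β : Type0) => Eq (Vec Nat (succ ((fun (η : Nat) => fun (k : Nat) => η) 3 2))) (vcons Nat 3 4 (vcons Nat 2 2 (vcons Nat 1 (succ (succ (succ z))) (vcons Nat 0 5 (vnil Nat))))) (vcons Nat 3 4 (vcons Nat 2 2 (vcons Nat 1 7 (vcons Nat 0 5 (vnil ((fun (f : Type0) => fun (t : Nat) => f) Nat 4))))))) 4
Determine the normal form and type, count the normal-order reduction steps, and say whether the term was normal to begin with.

normal form:
  fun (z : Type0) => Eq (Vec Nat 4) (vcons Nat 3 4 (vcons Nat 2 2 (vcons Nat 1 7 (vcons Nat 0 5 (vnil Nat))))) (vcons Nat 3 4 (vcons Nat 2 2 (vcons Nat 1 7 (vcons Nat 0 5 (vnil Nat)))))
type:
  forall (z : Type0), Type0
reduction steps (normal order): 5
started in normal form: no
first contracted redex: a beta-redex


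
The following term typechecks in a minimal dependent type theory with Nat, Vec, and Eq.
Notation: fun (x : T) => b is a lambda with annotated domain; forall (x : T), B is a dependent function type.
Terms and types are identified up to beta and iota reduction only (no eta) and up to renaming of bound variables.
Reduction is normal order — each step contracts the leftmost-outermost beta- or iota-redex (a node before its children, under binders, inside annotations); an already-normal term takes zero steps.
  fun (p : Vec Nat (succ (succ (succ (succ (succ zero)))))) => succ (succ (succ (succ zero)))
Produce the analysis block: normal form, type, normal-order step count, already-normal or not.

normal form:
  fun (p : Vec Nat (succ (succ (succ (succ (succ zero)))))) => succ (succ (succ (succ zero)))
type:
  forall (p : Vec Nat (succ (succ (succ (succ (succ zero)))))), Nat
normal-order step count: 0
term was already normal: yes


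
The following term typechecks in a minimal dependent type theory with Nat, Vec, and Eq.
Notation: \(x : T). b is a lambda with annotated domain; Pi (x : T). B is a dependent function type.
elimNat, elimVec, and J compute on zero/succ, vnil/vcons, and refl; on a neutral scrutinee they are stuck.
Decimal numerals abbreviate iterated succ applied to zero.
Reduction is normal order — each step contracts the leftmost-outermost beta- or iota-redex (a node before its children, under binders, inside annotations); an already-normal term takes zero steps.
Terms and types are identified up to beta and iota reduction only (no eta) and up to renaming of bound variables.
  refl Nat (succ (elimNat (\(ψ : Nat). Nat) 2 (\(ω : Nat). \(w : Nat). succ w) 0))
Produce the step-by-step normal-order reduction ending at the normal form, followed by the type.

normal-order reduction sequence:
  refl Nat (succ (elimNat (\(ψ : Nat). Nat) 2 (\(ω : Nat). \(w : Nat). succ w) 0))
  ~> refl Nat 3
type:
  Eq Nat 3 3


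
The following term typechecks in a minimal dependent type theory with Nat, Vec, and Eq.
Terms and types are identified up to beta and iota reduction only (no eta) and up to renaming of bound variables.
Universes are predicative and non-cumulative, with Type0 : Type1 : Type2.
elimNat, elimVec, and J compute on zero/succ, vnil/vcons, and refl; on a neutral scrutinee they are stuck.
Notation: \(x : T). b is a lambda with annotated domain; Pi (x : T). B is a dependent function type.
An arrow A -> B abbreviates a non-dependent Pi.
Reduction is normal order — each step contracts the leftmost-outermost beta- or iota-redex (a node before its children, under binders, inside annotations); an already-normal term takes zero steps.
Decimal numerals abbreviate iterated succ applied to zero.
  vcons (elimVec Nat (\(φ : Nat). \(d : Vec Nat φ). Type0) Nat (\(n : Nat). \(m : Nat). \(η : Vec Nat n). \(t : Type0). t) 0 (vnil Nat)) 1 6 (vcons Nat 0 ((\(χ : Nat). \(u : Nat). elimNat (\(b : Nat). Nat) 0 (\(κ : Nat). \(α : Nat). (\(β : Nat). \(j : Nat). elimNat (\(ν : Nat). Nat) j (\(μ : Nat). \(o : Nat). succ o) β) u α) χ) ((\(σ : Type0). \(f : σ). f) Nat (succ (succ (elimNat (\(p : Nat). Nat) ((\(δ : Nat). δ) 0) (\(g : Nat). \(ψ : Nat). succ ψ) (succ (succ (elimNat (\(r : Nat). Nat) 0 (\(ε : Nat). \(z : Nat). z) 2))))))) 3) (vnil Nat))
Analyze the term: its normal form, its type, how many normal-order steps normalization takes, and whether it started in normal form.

resulting normal form:
  vcons Nat 1 6 (vcons Nat 0 12 (vnil Nat))
the term's type:
  Vec Nat 2
normal-order step count: 45
started in normal form: no
first redex: an elimVec iota-redex


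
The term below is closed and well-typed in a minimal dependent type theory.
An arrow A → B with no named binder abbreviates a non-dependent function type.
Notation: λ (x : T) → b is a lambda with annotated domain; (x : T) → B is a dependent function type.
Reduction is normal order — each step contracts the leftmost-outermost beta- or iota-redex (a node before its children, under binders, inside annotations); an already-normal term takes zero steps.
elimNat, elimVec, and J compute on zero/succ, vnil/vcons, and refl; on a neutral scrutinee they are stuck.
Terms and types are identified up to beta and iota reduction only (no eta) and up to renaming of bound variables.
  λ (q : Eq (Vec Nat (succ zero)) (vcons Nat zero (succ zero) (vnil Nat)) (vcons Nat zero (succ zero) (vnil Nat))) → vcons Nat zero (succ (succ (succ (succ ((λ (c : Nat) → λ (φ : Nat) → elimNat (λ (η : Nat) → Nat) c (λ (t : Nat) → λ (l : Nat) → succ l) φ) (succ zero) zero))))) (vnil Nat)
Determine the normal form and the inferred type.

normal form:
  λ (q : Eq (Vec Nat (succ zero)) (vcons Nat zero (succ zero) (vnil Nat)) (vcons Nat zero (succ zero) (vnil Nat))) → vcons Nat zero (succ (succ (succ (succ (succ zero))))) (vnil Nat)
inferred type:
  Eq (Vec Nat (succ zero)) (vcons Nat zero (succ zero) (vnil Nat)) (vcons Nat zero (succ zero) (vnil Nat)) → Vec Nat (succ zero)
observation: normalization takes exactly 3 steps under the normal-order strategy.


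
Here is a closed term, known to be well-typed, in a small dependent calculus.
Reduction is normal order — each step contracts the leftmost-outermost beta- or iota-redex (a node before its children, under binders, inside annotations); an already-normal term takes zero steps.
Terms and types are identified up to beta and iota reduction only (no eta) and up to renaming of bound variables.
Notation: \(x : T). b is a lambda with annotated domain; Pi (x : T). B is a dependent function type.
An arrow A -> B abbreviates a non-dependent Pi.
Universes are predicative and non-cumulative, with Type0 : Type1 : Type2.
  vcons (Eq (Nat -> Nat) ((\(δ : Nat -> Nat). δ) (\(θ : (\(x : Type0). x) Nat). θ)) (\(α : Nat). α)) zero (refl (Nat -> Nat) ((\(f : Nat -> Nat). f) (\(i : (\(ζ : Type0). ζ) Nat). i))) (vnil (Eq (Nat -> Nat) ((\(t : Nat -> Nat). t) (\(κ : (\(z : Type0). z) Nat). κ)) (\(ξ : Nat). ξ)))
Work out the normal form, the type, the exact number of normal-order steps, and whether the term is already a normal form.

resulting normal form:
  vcons (Eq (Nat -> Nat) (\(δ : Nat). δ) (\(θ : Nat). θ)) zero (refl (Nat -> Nat) (\(x : Nat). x)) (vnil (Eq (Nat -> Nat) (\(α : Nat). α) (\(f : Nat). f)))
the term's type:
  Vec (Eq (Nat -> Nat) (\(δ : Nat). δ) (\(θ : Nat). θ)) (succ zero)
steps to reach normal form (normal order): 6
started in normal form: no
first redex: a beta-redex
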